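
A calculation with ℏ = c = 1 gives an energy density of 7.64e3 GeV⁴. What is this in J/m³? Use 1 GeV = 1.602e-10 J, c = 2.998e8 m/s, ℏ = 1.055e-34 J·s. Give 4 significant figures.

1.590e41 J/m³

[E]/[L]³ = [E]⁴/(ℏc)³; restore (ℏc)⁻³.
1 GeV⁴ → 1/(ℏc)³ × (1 GeV in J)⁴ = 2.082e37 J/m³.
Result: 7.64e3 × 2.082e37 = 1.590e41 J/m³.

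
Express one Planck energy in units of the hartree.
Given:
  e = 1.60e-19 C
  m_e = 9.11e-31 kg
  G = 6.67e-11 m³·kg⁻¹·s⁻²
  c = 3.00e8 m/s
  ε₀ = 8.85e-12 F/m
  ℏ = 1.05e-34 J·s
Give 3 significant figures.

4.47e26

Planck energy: E_P = √(ℏc⁵/G) = 1.96e9 J
hartree: E_h = m_e e⁴/(4πε₀ℏ)² = 4.38e-18 J
ratio = 1.96e9 / 4.38e-18 = 4.47e26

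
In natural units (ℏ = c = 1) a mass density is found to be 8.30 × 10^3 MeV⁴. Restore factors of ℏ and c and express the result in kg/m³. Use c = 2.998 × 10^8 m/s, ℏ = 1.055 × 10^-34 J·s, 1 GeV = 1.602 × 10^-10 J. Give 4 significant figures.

Mass density is [E]/(c²[L]³) = [E]⁴/(ℏ³c⁵).
1 GeV⁴ → 1/(ℏ³c⁵) × (1 GeV in J)⁴ = 2.316 × 10^20 kg/m³.
Convert the energy scale: 8.30 × 10^3 MeV⁴ = 8.30 × 10^-9 GeV⁴.
Result: 8.30 × 10^-9 × 2.316 × 10^20 = 1.922 × 10^12 kg/m³.

1.922 × 10^12 kg/m³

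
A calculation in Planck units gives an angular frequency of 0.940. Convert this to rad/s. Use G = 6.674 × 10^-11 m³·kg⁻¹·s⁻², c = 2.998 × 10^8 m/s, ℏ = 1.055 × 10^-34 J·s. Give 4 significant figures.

One Planck angular frequency: ω_P = √(c⁵/(ℏG)) = 1.855 × 10^43 rad/s.
0.940 × 1.855 × 10^43 rad/s = 1.743 × 10^43 rad/s

1.743 × 10^43 rad/s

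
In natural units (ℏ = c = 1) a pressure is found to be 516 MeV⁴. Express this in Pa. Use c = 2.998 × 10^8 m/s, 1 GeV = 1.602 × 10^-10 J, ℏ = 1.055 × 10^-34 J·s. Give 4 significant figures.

Pressure is [E]/[L]³ = [E]⁴/(ℏc)³.
1 GeV⁴ → 1/(ℏc)³ × (1 GeV in J)⁴ = 2.082 × 10^37 Pa.
Convert the energy scale: 516 MeV⁴ = 5.16 × 10^-10 GeV⁴.
Result: 5.16 × 10^-10 × 2.082 × 10^37 = 1.074 × 10^28 Pa.

1.074 × 10^28 Pa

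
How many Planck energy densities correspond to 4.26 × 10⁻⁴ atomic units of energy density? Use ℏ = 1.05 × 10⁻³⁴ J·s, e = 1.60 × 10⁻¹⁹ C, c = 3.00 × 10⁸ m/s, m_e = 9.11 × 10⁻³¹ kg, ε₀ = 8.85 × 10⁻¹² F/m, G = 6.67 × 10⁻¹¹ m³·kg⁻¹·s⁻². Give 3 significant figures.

2.74 × 10⁻¹⁰⁴

atomic unit of energy density: u_au = E_h/a₀³ = m_e⁴e¹⁰/((4πε₀)⁵ℏ⁸) = 3.01 × 10¹³ J/m³
Planck energy density: u_P = c⁷/(ℏG²) = 4.68 × 10¹¹³ J/m³
4.26 × 10⁻⁴ × 3.01 × 10¹³ / 4.68 × 10¹¹³ = 2.74 × 10⁻¹⁰⁴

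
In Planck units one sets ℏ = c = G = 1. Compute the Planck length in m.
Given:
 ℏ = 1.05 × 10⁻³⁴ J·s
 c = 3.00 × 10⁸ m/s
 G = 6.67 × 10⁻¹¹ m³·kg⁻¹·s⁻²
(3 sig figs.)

1.61 × 10⁻³⁵ m

ℓ_P = √(ℏG/c³)
  = √(2.59 × 10⁻⁷⁰)
  = 1.61 × 10⁻³⁵ m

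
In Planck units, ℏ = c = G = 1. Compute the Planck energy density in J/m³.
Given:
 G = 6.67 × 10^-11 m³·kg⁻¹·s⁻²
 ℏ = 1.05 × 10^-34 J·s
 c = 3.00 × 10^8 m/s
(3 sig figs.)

4.68 × 10^113 J/m³

Dimensional analysis gives u_P = c⁷/(ℏG²).
  = 2.19 × 10^59 / 4.67 × 10^-55
  = 4.68 × 10^113 J/m³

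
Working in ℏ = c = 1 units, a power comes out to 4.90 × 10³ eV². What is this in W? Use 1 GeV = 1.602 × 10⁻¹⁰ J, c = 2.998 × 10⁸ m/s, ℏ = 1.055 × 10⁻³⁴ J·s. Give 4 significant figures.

Power is [E]/[T] = [E]²/ℏ.
1 GeV² → 1/ℏ × (1 GeV in J)² = 2.433 × 10¹⁴ W.
Convert the energy scale: 4.90 × 10³ eV² = 4.90 × 10⁻¹⁵ GeV².
Result: 4.90 × 10⁻¹⁵ × 2.433 × 10¹⁴ = 1.192 W.

1.192 W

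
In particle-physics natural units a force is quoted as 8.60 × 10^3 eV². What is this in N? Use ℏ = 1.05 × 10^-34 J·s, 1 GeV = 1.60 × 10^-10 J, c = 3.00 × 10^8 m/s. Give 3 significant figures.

6.99 × 10^-9 N

Force is [E]/[L] = [E]²/(ℏc); restore (ℏc)⁻¹.
1 GeV² → 1/(ℏc) × (1 GeV in J)² = 8.13 × 10^5 N.
Convert the energy scale: 8.60 × 10^3 eV² = 8.60 × 10^-15 GeV².
Result: 8.60 × 10^-15 × 8.13 × 10^5 = 6.99 × 10^-9 N.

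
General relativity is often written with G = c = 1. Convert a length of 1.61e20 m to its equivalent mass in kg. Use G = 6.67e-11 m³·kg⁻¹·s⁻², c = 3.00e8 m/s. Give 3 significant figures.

Length → mass via c²/G.
1.61e20 m × (c²/G) = 2.17e47 kg

2.17e47 kg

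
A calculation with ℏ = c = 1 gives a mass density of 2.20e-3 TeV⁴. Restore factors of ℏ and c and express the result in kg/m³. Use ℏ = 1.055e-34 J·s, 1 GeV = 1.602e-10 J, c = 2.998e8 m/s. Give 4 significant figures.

5.095e29 kg/m³

Mass density is [E]/(c²[L]³) = [E]⁴/(ℏ³c⁵).
1 GeV⁴ → 1/(ℏ³c⁵) × (1 GeV in J)⁴ = 2.316e20 kg/m³.
Convert the energy scale: 2.20e-3 TeV⁴ = 2.20e9 GeV⁴.
Result: 2.20e9 × 2.316e20 = 5.095e29 kg/m³.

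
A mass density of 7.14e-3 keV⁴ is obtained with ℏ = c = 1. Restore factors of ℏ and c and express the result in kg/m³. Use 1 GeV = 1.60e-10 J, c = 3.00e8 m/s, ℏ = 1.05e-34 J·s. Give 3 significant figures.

Mass density is [E]/(c²[L]³) = [E]⁴/(ℏ³c⁵).
1 GeV⁴ → 1/(ℏ³c⁵) × (1 GeV in J)⁴ = 2.33e20 kg/m³.
Convert the energy scale: 7.14e-3 keV⁴ = 7.14e-27 GeV⁴.
Result: 7.14e-27 × 2.33e20 = 1.66e-6 kg/m³.

1.66e-6 kg/m³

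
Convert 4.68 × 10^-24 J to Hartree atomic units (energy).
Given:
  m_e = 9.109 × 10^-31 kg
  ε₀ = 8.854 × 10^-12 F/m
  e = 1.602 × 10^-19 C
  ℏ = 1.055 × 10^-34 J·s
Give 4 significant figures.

1.075 × 10^-6

hartree: E_h = m_e e⁴/(4πε₀ℏ)² = 4.354 × 10^-18 J.
4.68 × 10^-24 / 4.354 × 10^-18 = 1.075 × 10^-6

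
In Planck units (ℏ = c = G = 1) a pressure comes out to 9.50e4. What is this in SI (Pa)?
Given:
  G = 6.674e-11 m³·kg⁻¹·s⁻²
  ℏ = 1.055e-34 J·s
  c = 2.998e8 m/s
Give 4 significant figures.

4.401e118 Pa

One Planck pressure: p_P = c⁷/(ℏG²) = 4.632e113 Pa.
9.50e4 × 4.632e113 Pa = 4.401e118 Pa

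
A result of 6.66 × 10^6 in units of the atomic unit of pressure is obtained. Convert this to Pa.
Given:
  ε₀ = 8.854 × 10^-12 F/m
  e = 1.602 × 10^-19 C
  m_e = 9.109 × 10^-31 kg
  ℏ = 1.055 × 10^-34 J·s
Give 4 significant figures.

1.951 × 10^20 Pa

One atomic unit of pressure: P_au = E_h/a₀³ = m_e⁴e¹⁰/((4πε₀)⁵ℏ⁸) = 2.929 × 10^13 Pa.
6.66 × 10^6 × 2.929 × 10^13 Pa = 1.951 × 10^20 Pa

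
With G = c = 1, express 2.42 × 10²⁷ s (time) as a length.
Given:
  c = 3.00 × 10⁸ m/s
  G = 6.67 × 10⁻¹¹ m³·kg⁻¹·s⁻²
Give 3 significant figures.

7.26 × 10³⁵ m

Time → length via c.
2.42 × 10²⁷ s × (c) = 7.26 × 10³⁵ m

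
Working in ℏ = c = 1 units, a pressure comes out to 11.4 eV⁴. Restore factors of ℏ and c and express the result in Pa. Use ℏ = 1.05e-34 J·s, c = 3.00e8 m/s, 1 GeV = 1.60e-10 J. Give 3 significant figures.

Pressure is [E]/[L]³ = [E]⁴/(ℏc)³.
1 GeV⁴ → 1/(ℏc)³ × (1 GeV in J)⁴ = 2.10e37 Pa.
Convert the energy scale: 11.4 eV⁴ = 1.14e-35 GeV⁴.
Result: 1.14e-35 × 2.10e37 = 239 Pa.

239 Pa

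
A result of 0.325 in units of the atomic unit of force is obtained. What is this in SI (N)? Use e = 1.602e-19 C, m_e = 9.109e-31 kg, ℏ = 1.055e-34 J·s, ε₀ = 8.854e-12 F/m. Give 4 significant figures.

2.671e-8 N

One atomic unit of force: F_au = E_h/a₀ = m_e²e⁶/((4πε₀)³ℏ⁴) = 8.220e-8 N.
0.325 × 8.220e-8 N = 2.671e-8 N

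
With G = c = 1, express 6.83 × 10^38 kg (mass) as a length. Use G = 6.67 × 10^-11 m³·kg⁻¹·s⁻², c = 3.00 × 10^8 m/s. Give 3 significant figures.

In G = c = 1 units mass has dimensions of length; the conversion factor is G/c².
6.83 × 10^38 kg × (G/c²) = 5.06 × 10^11 m

5.06 × 10^11 m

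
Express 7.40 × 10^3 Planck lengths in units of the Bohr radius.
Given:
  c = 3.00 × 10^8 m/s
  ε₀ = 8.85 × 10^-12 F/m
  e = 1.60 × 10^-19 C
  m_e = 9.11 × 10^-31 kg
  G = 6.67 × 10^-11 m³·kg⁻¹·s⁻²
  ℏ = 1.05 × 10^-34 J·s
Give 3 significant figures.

2.27 × 10^-21

Planck length: ℓ_P = √(ℏG/c³) = 1.61 × 10^-35 m
Bohr radius: a₀ = 4πε₀ℏ²/(m_e e²) = 5.26 × 10^-11 m
7.40 × 10^3 × 1.61 × 10^-35 / 5.26 × 10^-11 = 2.27 × 10^-21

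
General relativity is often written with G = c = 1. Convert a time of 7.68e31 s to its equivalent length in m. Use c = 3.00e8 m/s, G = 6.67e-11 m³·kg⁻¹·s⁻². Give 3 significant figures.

Time → length via c.
7.68e31 s × (c) = 2.30e40 m

2.30e40 m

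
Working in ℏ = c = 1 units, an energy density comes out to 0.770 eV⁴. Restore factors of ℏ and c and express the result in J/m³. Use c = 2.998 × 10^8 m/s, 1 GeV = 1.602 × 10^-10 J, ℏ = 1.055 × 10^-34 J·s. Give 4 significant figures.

16.03 J/m³

[E]/[L]³ = [E]⁴/(ℏc)³; restore (ℏc)⁻³.
1 GeV⁴ → 1/(ℏc)³ × (1 GeV in J)⁴ = 2.082 × 10^37 J/m³.
Convert the energy scale: 0.770 eV⁴ = 7.70 × 10^-37 GeV⁴.
Result: 7.70 × 10^-37 × 2.082 × 10^37 = 16.03 J/m³.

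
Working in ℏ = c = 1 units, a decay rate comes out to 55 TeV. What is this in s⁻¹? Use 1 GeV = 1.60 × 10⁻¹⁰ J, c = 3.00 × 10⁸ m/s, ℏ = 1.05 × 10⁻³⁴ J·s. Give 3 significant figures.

A rate is [E]/ℏ; divide by ℏ.
1 GeV → 1/ℏ × (1 GeV in J) = 1.52 × 10²⁴ s⁻¹.
Convert the energy scale: 55 TeV = 5.50 × 10⁴ GeV.
Result: 5.50 × 10⁴ × 1.52 × 10²⁴ = 8.38 × 10²⁸ s⁻¹.

8.38 × 10²⁸ s⁻¹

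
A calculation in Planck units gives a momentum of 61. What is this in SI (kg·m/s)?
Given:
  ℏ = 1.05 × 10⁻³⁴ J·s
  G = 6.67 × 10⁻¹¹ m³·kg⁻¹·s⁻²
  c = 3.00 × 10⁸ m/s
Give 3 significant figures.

398 kg·m/s

One Planck momentum: p_P = √(ℏc³/G) = 6.52 kg·m/s.
61 × 6.52 kg·m/s = 398 kg·m/s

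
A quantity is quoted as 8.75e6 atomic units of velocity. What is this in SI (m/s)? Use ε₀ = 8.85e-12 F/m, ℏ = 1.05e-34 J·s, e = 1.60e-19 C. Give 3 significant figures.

One atomic unit of velocity: v_au = e²/(4πε₀ℏ) = 2.19e6 m/s.
8.75e6 × 2.19e6 m/s = 1.92e13 m/s

1.92e13 m/s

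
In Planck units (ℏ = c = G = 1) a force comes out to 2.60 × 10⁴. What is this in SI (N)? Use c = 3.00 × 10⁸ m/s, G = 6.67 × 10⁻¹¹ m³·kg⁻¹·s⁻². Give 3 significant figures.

3.16 × 10⁴⁸ N

One Planck force: F_P = c⁴/G = 1.21 × 10⁴⁴ N.
2.60 × 10⁴ × 1.21 × 10⁴⁴ N = 3.16 × 10⁴⁸ N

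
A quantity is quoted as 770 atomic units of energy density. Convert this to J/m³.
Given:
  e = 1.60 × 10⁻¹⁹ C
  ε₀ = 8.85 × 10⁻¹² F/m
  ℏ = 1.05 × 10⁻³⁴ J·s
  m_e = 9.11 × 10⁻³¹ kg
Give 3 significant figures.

2.32 × 10¹⁶ J/m³

One atomic unit of energy density: u_au = E_h/a₀³ = m_e⁴e¹⁰/((4πε₀)⁵ℏ⁸) = 3.01 × 10¹³ J/m³.
770 × 3.01 × 10¹³ J/m³ = 2.32 × 10¹⁶ J/m³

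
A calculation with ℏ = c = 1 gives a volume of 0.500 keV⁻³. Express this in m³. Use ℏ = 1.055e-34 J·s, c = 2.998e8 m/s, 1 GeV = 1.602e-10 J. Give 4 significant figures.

3.848e-30 m³

Volume is [L]³ = [E]⁻³·(ℏc)³.
1 GeV⁻³ → (ℏc)³ × (1 GeV in J)⁻³ = 7.696e-48 m³.
Convert the energy scale: 0.500 keV⁻³ = 5.00e17 GeV⁻³.
Result: 5.00e17 × 7.696e-48 = 3.848e-30 m³.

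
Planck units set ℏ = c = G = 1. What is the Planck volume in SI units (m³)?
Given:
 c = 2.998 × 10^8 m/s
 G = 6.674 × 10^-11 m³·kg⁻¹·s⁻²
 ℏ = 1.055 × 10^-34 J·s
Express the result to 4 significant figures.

The unique combination of the constants set to 1 with dimensions of volume is V_P = (ℏG/c³)^(3/2).
  = √(1.784 × 10^-209)
  = 4.224 × 10^-105 m³

4.224 × 10^-105 m³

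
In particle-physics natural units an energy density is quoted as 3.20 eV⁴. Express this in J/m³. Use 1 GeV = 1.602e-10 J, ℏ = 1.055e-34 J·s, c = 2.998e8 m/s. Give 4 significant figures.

66.61 J/m³

[E]/[L]³ = [E]⁴/(ℏc)³; restore (ℏc)⁻³.
1 GeV⁴ → 1/(ℏc)³ × (1 GeV in J)⁴ = 2.082e37 J/m³.
Convert the energy scale: 3.20 eV⁴ = 3.20e-36 GeV⁴.
Result: 3.20e-36 × 2.082e37 = 66.61 J/m³.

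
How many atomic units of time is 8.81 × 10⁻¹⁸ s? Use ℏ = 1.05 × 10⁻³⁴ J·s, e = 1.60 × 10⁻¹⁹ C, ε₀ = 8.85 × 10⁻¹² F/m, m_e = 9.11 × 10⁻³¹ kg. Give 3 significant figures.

atomic unit of time: τ_au = (4πε₀)²ℏ³/(m_e e⁴) = 2.40 × 10⁻¹⁷ s.
8.81 × 10⁻¹⁸ / 2.40 × 10⁻¹⁷ = 0.367

0.367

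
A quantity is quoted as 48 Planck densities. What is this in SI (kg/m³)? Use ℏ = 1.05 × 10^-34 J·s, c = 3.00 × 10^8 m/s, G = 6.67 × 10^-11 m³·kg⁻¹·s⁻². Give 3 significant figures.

One Planck density: ρ_P = c⁵/(ℏG²) = 5.20 × 10^96 kg/m³.
48 × 5.20 × 10^96 kg/m³ = 2.50 × 10^98 kg/m³

2.50 × 10^98 kg/m³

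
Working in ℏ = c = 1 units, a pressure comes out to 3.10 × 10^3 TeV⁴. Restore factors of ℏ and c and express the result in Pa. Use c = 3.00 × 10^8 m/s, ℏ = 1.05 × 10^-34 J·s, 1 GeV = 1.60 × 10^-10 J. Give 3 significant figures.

6.50 × 10^52 Pa

Pressure is [E]/[L]³ = [E]⁴/(ℏc)³.
1 GeV⁴ → 1/(ℏc)³ × (1 GeV in J)⁴ = 2.10 × 10^37 Pa.
Convert the energy scale: 3.10 × 10^3 TeV⁴ = 3.10 × 10^15 GeV⁴.
Result: 3.10 × 10^15 × 2.10 × 10^37 = 6.50 × 10^52 Pa.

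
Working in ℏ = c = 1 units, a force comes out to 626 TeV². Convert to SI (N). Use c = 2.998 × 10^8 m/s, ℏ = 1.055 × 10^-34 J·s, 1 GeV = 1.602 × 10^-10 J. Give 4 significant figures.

Force is [E]/[L] = [E]²/(ℏc); restore (ℏc)⁻¹.
1 GeV² → 1/(ℏc) × (1 GeV in J)² = 8.114 × 10^5 N.
Convert the energy scale: 626 TeV² = 6.26 × 10^8 GeV².
Result: 6.26 × 10^8 × 8.114 × 10^5 = 5.079 × 10^14 N.

5.079 × 10^14 N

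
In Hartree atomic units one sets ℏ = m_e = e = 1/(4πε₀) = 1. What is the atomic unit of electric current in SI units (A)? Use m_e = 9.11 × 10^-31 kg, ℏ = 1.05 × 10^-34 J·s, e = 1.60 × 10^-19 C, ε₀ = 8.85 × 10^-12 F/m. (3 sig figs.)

I_au = e E_h/ℏ = m_e e⁵/((4πε₀)²ℏ³)
E_h = 4.38 × 10^-18 J
e·E_h/ℏ = 6.67 × 10^-3 A

6.67 × 10^-3 A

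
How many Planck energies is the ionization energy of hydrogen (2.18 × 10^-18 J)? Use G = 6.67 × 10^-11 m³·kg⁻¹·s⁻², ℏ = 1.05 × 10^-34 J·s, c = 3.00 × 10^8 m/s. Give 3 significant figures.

Planck energy: E_P = √(ℏc⁵/G) = 1.96 × 10^9 J.
2.18 × 10^-18 / 1.96 × 10^9 = 1.11 × 10^-27

1.11 × 10^-27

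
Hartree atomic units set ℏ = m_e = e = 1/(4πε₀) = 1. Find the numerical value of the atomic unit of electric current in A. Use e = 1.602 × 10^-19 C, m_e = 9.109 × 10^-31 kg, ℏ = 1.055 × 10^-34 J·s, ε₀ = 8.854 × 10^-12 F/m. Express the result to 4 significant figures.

From ℏ = m_e = e = 1/(4πε₀) = 1 the current scale is I_au = e E_h/ℏ = m_e e⁵/((4πε₀)²ℏ³).
E_h = 4.354 × 10^-18 J
e·E_h/ℏ = 6.612 × 10^-3 A

6.612 × 10^-3 A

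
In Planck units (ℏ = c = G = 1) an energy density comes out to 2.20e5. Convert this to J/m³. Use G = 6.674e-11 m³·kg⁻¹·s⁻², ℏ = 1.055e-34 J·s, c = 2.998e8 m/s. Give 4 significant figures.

One Planck energy density: u_P = c⁷/(ℏG²) = 4.632e113 J/m³.
2.20e5 × 4.632e113 J/m³ = 1.019e119 J/m³

1.019e119 J/m³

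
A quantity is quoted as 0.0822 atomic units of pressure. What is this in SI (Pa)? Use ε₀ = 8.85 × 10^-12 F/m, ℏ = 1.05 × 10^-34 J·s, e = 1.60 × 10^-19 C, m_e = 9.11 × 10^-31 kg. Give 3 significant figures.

One atomic unit of pressure: P_au = E_h/a₀³ = m_e⁴e¹⁰/((4πε₀)⁵ℏ⁸) = 3.01 × 10^13 Pa.
0.0822 × 3.01 × 10^13 Pa = 2.48 × 10^12 Pa

2.48 × 10^12 Pa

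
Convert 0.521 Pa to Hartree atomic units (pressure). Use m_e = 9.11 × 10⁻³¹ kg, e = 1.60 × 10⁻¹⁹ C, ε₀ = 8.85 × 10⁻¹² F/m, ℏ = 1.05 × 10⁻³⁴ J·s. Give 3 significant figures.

1.73 × 10⁻¹⁴

atomic unit of pressure: P_au = E_h/a₀³ = m_e⁴e¹⁰/((4πε₀)⁵ℏ⁸) = 3.01 × 10¹³ Pa.
0.521 / 3.01 × 10¹³ = 1.73 × 10⁻¹⁴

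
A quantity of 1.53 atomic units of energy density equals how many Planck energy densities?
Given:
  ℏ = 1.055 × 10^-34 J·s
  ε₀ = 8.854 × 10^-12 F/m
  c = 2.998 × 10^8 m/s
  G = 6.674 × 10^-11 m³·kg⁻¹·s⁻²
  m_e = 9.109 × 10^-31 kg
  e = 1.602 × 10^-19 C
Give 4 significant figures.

9.675 × 10^-101

atomic unit of energy density: u_au = E_h/a₀³ = m_e⁴e¹⁰/((4πε₀)⁵ℏ⁸) = 2.929 × 10^13 J/m³
Planck energy density: u_P = c⁷/(ℏG²) = 4.632 × 10^113 J/m³
1.53 × 2.929 × 10^13 / 4.632 × 10^113 = 9.675 × 10^-101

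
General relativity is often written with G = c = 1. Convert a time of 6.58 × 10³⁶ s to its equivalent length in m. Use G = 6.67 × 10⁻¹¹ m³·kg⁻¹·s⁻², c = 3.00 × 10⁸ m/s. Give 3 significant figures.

Time → length via c.
6.58 × 10³⁶ s × (c) = 1.97 × 10⁴⁵ m

1.97 × 10⁴⁵ m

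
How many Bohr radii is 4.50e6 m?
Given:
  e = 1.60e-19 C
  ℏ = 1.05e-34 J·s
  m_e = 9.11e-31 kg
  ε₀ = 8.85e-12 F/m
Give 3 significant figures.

8.56e16

Bohr radius: a₀ = 4πε₀ℏ²/(m_e e²) = 5.26e-11 m.
4.50e6 / 5.26e-11 = 8.56e16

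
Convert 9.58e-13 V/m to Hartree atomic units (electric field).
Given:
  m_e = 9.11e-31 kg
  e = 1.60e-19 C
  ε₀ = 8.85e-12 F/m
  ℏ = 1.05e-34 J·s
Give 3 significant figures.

1.84e-24

atomic unit of electric field: E_au = E_h/(e a₀) = m_e²e⁵/((4πε₀)³ℏ⁴) = 5.20e11 V/m.
9.58e-13 / 5.20e11 = 1.84e-24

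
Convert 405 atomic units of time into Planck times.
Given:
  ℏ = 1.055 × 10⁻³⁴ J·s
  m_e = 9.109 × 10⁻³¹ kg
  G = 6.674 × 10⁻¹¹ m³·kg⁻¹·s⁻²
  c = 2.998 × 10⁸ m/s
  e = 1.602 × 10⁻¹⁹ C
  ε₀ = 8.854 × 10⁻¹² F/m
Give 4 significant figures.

atomic unit of time: τ_au = (4πε₀)²ℏ³/(m_e e⁴) = 2.423 × 10⁻¹⁷ s
Planck time: t_P = √(ℏG/c⁵) = 5.392 × 10⁻⁴⁴ s
405 × 2.423 × 10⁻¹⁷ / 5.392 × 10⁻⁴⁴ = 1.820 × 10²⁹

1.820 × 10²⁹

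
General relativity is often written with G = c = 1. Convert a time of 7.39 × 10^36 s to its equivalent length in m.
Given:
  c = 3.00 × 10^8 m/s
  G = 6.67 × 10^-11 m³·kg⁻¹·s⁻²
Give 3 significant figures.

2.22 × 10^45 m

Time → length via c.
7.39 × 10^36 s × (c) = 2.22 × 10^45 m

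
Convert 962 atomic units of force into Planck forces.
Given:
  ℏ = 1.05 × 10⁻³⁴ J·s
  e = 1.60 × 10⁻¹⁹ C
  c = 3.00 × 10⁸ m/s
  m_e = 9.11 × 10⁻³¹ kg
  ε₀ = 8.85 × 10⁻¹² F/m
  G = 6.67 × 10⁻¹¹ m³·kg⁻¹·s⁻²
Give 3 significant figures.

6.60 × 10⁻⁴⁹

atomic unit of force: F_au = E_h/a₀ = m_e²e⁶/((4πε₀)³ℏ⁴) = 8.33 × 10⁻⁸ N
Planck force: F_P = c⁴/G = 1.21 × 10⁴⁴ N
962 × 8.33 × 10⁻⁸ / 1.21 × 10⁴⁴ = 6.60 × 10⁻⁴⁹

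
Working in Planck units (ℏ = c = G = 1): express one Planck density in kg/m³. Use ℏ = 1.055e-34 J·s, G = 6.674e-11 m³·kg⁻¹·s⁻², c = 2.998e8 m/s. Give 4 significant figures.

5.154e96 kg/m³

Dimensional analysis gives ρ_P = c⁵/(ℏG²).
  = 2.422e42 / 4.699e-55
  = 5.154e96 kg/m³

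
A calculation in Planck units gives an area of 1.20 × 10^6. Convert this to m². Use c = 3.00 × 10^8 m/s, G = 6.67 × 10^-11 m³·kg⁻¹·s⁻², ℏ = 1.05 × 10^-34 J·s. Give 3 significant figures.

3.11 × 10^-64 m²

One Planck area: A_P = ℏG/c³ = 2.59 × 10^-70 m².
1.20 × 10^6 × 2.59 × 10^-70 m² = 3.11 × 10^-64 m²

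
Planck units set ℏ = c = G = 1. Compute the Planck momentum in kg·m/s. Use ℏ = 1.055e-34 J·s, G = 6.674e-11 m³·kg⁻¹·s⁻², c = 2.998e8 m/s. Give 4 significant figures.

6.527 kg·m/s

From ℏ = c = G = 1 the momentum scale is p_P = √(ℏc³/G).
  = √(42.60)
  = 6.527 kg·m/s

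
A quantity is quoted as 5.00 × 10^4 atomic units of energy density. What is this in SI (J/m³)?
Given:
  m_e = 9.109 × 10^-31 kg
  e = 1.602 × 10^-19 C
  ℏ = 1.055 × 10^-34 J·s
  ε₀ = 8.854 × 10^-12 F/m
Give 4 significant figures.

1.465 × 10^18 J/m³

One atomic unit of energy density: u_au = E_h/a₀³ = m_e⁴e¹⁰/((4πε₀)⁵ℏ⁸) = 2.929 × 10^13 J/m³.
5.00 × 10^4 × 2.929 × 10^13 J/m³ = 1.465 × 10^18 J/m³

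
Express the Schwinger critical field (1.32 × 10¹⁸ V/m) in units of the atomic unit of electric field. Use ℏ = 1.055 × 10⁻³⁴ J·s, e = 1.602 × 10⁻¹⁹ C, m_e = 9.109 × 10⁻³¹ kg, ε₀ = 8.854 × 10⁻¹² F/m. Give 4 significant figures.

atomic unit of electric field: E_au = E_h/(e a₀) = m_e²e⁵/((4πε₀)³ℏ⁴) = 5.131 × 10¹¹ V/m.
1.32 × 10¹⁸ / 5.131 × 10¹¹ = 2.573 × 10⁶

2.573 × 10⁶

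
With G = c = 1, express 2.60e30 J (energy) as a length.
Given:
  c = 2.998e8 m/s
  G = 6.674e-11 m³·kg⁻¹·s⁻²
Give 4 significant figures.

2.148e-14 m

Energy → length via G/c⁴.
2.60e30 J × (G/c⁴) = 2.148e-14 m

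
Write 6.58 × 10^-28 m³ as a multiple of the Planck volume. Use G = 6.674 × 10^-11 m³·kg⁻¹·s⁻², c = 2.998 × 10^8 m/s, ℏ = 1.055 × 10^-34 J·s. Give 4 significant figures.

1.558 × 10^77

Planck volume: V_P = (ℏG/c³)^(3/2) = 4.224 × 10^-105 m³.
6.58 × 10^-28 / 4.224 × 10^-105 = 1.558 × 10^77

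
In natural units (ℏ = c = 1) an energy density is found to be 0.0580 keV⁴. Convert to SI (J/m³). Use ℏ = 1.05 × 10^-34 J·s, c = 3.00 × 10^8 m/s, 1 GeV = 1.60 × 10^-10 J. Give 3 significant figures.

[E]/[L]³ = [E]⁴/(ℏc)³; restore (ℏc)⁻³.
1 GeV⁴ → 1/(ℏc)³ × (1 GeV in J)⁴ = 2.10 × 10^37 J/m³.
Convert the energy scale: 0.0580 keV⁴ = 5.80 × 10^-26 GeV⁴.
Result: 5.80 × 10^-26 × 2.10 × 10^37 = 1.22 × 10^12 J/m³.

1.22 × 10^12 J/m³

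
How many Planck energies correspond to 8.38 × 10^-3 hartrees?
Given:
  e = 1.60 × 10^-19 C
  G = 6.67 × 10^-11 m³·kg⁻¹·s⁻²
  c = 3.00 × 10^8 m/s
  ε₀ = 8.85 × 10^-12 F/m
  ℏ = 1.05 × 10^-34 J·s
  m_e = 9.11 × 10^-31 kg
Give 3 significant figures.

hartree: E_h = m_e e⁴/(4πε₀ℏ)² = 4.38 × 10^-18 J
Planck energy: E_P = √(ℏc⁵/G) = 1.96 × 10^9 J
8.38 × 10^-3 × 4.38 × 10^-18 / 1.96 × 10^9 = 1.88 × 10^-29

1.88 × 10^-29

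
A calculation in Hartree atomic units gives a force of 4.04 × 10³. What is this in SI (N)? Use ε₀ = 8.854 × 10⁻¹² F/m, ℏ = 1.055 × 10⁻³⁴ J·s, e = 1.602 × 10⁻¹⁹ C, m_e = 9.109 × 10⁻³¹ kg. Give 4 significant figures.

One atomic unit of force: F_au = E_h/a₀ = m_e²e⁶/((4πε₀)³ℏ⁴) = 8.220 × 10⁻⁸ N.
4.04 × 10³ × 8.220 × 10⁻⁸ N = 3.321 × 10⁻⁴ N

3.321 × 10⁻⁴ N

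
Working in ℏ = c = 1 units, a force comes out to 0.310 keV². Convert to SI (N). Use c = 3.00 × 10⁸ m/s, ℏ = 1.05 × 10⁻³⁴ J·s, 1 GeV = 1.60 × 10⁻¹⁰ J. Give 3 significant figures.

2.52 × 10⁻⁷ N

Force is [E]/[L] = [E]²/(ℏc); restore (ℏc)⁻¹.
1 GeV² → 1/(ℏc) × (1 GeV in J)² = 8.13 × 10⁵ N.
Convert the energy scale: 0.310 keV² = 3.10 × 10⁻¹³ GeV².
Result: 3.10 × 10⁻¹³ × 8.13 × 10⁵ = 2.52 × 10⁻⁷ N.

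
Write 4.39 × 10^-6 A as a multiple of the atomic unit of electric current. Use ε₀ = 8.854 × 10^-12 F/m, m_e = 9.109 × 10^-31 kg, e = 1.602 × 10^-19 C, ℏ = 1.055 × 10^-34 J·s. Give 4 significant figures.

atomic unit of electric current: I_au = e E_h/ℏ = m_e e⁵/((4πε₀)²ℏ³) = 6.612 × 10^-3 A.
4.39 × 10^-6 / 6.612 × 10^-3 = 6.640 × 10^-4

6.640 × 10^-4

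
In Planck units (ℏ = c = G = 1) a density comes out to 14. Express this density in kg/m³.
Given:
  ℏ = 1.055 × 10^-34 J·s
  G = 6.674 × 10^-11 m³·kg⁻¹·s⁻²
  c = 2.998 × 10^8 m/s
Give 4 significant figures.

One Planck density: ρ_P = c⁵/(ℏG²) = 5.154 × 10^96 kg/m³.
14 × 5.154 × 10^96 kg/m³ = 7.215 × 10^97 kg/m³

7.215 × 10^97 kg/m³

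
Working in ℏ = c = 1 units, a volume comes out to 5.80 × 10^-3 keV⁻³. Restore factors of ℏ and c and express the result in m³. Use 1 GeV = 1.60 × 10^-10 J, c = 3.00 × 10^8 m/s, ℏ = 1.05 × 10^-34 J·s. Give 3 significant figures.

Volume is [L]³ = [E]⁻³·(ℏc)³.
1 GeV⁻³ → (ℏc)³ × (1 GeV in J)⁻³ = 7.63 × 10^-48 m³.
Convert the energy scale: 5.80 × 10^-3 keV⁻³ = 5.80 × 10^15 GeV⁻³.
Result: 5.80 × 10^15 × 7.63 × 10^-48 = 4.43 × 10^-32 m³.

4.43 × 10^-32 m³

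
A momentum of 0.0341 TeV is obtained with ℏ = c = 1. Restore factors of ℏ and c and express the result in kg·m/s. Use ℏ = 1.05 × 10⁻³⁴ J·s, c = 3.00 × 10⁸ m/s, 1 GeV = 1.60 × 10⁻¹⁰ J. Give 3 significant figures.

1.82 × 10⁻¹⁷ kg·m/s

Momentum is [E]/c; divide by c.
1 GeV → 1/c × (1 GeV in J) = 5.33 × 10⁻¹⁹ kg·m/s.
Convert the energy scale: 0.0341 TeV = 34.1 GeV.
Result: 34.1 × 5.33 × 10⁻¹⁹ = 1.82 × 10⁻¹⁷ kg·m/s.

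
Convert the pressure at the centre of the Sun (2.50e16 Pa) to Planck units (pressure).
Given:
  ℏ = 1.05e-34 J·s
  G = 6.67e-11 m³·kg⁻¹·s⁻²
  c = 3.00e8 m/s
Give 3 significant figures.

5.34e-98

Planck pressure: p_P = c⁷/(ℏG²) = 4.68e113 Pa.
2.50e16 / 4.68e113 = 5.34e-98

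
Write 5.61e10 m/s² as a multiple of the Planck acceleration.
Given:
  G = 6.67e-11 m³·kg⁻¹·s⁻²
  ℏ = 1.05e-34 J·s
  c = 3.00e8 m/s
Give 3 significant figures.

Planck acceleration: a_P = √(c⁷/(ℏG)) = 5.59e51 m/s².
5.61e10 / 5.59e51 = 1.00e-41

1.00e-41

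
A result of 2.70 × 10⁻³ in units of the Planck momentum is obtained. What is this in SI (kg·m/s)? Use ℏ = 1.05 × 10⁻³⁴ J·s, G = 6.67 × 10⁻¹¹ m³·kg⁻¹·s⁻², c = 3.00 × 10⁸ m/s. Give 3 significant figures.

0.0176 kg·m/s

One Planck momentum: p_P = √(ℏc³/G) = 6.52 kg·m/s.
2.70 × 10⁻³ × 6.52 kg·m/s = 0.0176 kg·m/s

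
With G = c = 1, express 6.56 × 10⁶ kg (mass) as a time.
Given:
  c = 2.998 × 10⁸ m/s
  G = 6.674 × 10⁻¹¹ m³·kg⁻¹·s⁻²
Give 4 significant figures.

Mass → time via G/c³.
6.56 × 10⁶ kg × (G/c³) = 1.625 × 10⁻²⁹ s

1.625 × 10⁻²⁹ s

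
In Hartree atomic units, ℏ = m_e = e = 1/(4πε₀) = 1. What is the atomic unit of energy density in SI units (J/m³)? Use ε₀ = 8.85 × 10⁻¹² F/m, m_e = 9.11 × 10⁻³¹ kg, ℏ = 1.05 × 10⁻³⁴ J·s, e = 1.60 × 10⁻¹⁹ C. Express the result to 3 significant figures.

From ℏ = m_e = e = 1/(4πε₀) = 1 the energy density scale is u_au = E_h/a₀³ = m_e⁴e¹⁰/((4πε₀)⁵ℏ⁸).
E_h = 4.38 × 10⁻¹⁸ J
a₀ = 5.26 × 10⁻¹¹ m
E_h/a₀³ = 3.01 × 10¹³ J/m³

3.01 × 10¹³ J/m³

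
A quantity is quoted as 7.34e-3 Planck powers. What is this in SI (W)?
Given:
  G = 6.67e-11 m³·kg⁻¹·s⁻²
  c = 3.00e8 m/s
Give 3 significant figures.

One Planck power: P_P = c⁵/G = 3.64e52 W.
7.34e-3 × 3.64e52 W = 2.67e50 W

2.67e50 W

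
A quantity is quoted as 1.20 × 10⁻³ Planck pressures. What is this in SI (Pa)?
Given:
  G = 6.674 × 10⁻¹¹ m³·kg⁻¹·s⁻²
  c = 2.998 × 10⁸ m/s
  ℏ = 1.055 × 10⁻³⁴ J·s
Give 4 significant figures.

5.559 × 10¹¹⁰ Pa

One Planck pressure: p_P = c⁷/(ℏG²) = 4.632 × 10¹¹³ Pa.
1.20 × 10⁻³ × 4.632 × 10¹¹³ Pa = 5.559 × 10¹¹⁰ Pa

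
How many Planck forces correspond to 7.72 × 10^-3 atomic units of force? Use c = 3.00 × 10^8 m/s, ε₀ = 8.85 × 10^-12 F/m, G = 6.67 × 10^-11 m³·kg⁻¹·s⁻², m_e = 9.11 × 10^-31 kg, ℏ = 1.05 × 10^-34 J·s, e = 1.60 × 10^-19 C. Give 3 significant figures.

atomic unit of force: F_au = E_h/a₀ = m_e²e⁶/((4πε₀)³ℏ⁴) = 8.33 × 10^-8 N
Planck force: F_P = c⁴/G = 1.21 × 10^44 N
7.72 × 10^-3 × 8.33 × 10^-8 / 1.21 × 10^44 = 5.29 × 10^-54

5.29 × 10^-54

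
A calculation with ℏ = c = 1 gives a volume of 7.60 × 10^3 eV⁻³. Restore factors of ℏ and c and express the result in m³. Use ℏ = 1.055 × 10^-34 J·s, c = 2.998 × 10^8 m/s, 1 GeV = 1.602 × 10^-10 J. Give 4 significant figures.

5.849 × 10^-17 m³

Volume is [L]³ = [E]⁻³·(ℏc)³.
1 GeV⁻³ → (ℏc)³ × (1 GeV in J)⁻³ = 7.696 × 10^-48 m³.
Convert the energy scale: 7.60 × 10^3 eV⁻³ = 7.60 × 10^30 GeV⁻³.
Result: 7.60 × 10^30 × 7.696 × 10^-48 = 5.849 × 10^-17 m³.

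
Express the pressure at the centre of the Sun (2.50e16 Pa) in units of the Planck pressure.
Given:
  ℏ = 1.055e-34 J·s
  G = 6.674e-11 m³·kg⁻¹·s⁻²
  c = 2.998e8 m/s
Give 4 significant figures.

5.397e-98

Planck pressure: p_P = c⁷/(ℏG²) = 4.632e113 Pa.
2.50e16 / 4.632e113 = 5.397e-98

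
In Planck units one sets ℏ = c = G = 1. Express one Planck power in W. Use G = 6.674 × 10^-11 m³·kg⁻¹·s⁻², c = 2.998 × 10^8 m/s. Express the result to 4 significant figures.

3.629 × 10^52 W

P_P = c⁵/G
  = 2.422 × 10^42 / 6.674 × 10^-11
  = 3.629 × 10^52 W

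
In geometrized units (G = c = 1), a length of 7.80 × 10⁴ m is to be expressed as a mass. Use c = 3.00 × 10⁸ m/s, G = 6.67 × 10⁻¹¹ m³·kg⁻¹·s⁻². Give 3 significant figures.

1.05 × 10³² kg

Length → mass via c²/G.
7.80 × 10⁴ m × (c²/G) = 1.05 × 10³² kg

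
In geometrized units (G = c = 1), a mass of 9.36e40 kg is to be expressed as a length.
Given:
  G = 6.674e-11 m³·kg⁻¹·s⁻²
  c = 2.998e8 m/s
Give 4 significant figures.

6.950e13 m

In G = c = 1 units mass has dimensions of length; the conversion factor is G/c².
9.36e40 kg × (G/c²) = 6.950e13 m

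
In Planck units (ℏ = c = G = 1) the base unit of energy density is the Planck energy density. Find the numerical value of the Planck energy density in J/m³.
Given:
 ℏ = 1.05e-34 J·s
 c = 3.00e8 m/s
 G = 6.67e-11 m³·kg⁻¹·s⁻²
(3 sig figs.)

4.68e113 J/m³

u_P = c⁷/(ℏG²)
  = 2.19e59 / 4.67e-55
  = 4.68e113 J/m³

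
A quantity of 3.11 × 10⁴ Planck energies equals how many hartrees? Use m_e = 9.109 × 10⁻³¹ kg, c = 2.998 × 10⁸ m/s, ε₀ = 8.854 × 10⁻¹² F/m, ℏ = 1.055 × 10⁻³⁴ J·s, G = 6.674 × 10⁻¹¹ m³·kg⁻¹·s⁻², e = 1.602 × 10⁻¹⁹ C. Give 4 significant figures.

Planck energy: E_P = √(ℏc⁵/G) = 1.957 × 10⁹ J
hartree: E_h = m_e e⁴/(4πε₀ℏ)² = 4.354 × 10⁻¹⁸ J
3.11 × 10⁴ × 1.957 × 10⁹ / 4.354 × 10⁻¹⁸ = 1.398 × 10³¹

1.398 × 10³¹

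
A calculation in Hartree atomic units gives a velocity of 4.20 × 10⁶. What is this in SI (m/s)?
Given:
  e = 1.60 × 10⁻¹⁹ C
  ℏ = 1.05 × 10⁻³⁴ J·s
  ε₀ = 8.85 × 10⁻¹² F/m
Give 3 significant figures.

9.21 × 10¹² m/s

One atomic unit of velocity: v_au = e²/(4πε₀ℏ) = 2.19 × 10⁶ m/s.
4.20 × 10⁶ × 2.19 × 10⁶ m/s = 9.21 × 10¹² m/s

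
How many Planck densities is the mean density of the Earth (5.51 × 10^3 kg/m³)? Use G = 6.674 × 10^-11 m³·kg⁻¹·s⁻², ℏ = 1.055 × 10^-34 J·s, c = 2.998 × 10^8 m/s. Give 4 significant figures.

Planck density: ρ_P = c⁵/(ℏG²) = 5.154 × 10^96 kg/m³.
5.51 × 10^3 / 5.154 × 10^96 = 1.069 × 10^-93

1.069 × 10^-93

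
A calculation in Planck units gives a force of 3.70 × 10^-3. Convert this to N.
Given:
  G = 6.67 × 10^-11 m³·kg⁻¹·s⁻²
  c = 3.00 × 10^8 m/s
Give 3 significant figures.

One Planck force: F_P = c⁴/G = 1.21 × 10^44 N.
3.70 × 10^-3 × 1.21 × 10^44 N = 4.49 × 10^41 N

4.49 × 10^41 N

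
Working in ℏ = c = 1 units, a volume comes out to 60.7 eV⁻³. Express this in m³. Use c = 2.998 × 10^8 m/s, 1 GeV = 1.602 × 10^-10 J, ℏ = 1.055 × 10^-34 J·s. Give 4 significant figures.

Volume is [L]³ = [E]⁻³·(ℏc)³.
1 GeV⁻³ → (ℏc)³ × (1 GeV in J)⁻³ = 7.696 × 10^-48 m³.
Convert the energy scale: 60.7 eV⁻³ = 6.07 × 10^28 GeV⁻³.
Result: 6.07 × 10^28 × 7.696 × 10^-48 = 4.671 × 10^-19 m³.

4.671 × 10^-19 m³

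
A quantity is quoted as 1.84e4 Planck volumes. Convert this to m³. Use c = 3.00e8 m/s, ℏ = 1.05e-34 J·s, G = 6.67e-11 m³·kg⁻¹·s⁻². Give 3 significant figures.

7.69e-101 m³

One Planck volume: V_P = (ℏG/c³)^(3/2) = 4.18e-105 m³.
1.84e4 × 4.18e-105 m³ = 7.69e-101 m³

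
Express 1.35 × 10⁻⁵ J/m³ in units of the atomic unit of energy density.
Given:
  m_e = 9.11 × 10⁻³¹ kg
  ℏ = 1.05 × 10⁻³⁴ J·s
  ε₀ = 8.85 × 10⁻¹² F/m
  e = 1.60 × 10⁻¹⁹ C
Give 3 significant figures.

atomic unit of energy density: u_au = E_h/a₀³ = m_e⁴e¹⁰/((4πε₀)⁵ℏ⁸) = 3.01 × 10¹³ J/m³.
1.35 × 10⁻⁵ / 3.01 × 10¹³ = 4.48 × 10⁻¹⁹

4.48 × 10⁻¹⁹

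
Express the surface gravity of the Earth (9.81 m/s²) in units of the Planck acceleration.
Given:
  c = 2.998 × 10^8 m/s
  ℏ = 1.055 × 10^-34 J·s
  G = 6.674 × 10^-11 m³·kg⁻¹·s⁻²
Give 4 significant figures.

1.764 × 10^-51

Planck acceleration: a_P = √(c⁷/(ℏG)) = 5.560 × 10^51 m/s².
9.81 / 5.560 × 10^51 = 1.764 × 10^-51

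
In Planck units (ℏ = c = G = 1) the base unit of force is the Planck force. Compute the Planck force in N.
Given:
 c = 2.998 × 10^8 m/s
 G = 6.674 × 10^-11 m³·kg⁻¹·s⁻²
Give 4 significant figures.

1.210 × 10^44 N

F_P = c⁴/G
  = 8.078 × 10^33 / 6.674 × 10^-11
  = 1.210 × 10^44 N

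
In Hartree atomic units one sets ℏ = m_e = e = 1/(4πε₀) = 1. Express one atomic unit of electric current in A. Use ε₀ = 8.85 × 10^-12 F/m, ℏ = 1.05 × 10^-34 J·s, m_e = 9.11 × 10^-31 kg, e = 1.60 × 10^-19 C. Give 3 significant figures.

6.67 × 10^-3 A

I_au = e E_h/ℏ = m_e e⁵/((4πε₀)²ℏ³)
E_h = 4.38 × 10^-18 J
e·E_h/ℏ = 6.67 × 10^-3 A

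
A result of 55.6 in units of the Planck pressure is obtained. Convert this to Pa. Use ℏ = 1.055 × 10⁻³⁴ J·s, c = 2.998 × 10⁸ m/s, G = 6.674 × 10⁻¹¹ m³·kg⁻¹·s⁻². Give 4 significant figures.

2.576 × 10¹¹⁵ Pa

One Planck pressure: p_P = c⁷/(ℏG²) = 4.632 × 10¹¹³ Pa.
55.6 × 4.632 × 10¹¹³ Pa = 2.576 × 10¹¹⁵ Pa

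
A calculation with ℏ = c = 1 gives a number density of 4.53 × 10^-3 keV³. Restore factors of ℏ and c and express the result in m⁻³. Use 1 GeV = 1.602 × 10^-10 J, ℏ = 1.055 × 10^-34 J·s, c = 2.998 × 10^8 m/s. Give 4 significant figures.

5.886 × 10^26 m⁻³

Number density is [L]⁻³ = [E]³/(ℏc)³.
1 GeV³ → 1/(ℏc)³ × (1 GeV in J)³ = 1.299 × 10^47 m⁻³.
Convert the energy scale: 4.53 × 10^-3 keV³ = 4.53 × 10^-21 GeV³.
Result: 4.53 × 10^-21 × 1.299 × 10^47 = 5.886 × 10^26 m⁻³.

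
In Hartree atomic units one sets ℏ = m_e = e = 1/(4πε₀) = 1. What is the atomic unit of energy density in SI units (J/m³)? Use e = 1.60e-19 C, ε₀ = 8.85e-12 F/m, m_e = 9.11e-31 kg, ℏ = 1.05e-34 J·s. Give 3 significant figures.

3.01e13 J/m³

u_au = E_h/a₀³ = m_e⁴e¹⁰/((4πε₀)⁵ℏ⁸)
E_h = 4.38e-18 J
a₀ = 5.26e-11 m
E_h/a₀³ = 3.01e13 J/m³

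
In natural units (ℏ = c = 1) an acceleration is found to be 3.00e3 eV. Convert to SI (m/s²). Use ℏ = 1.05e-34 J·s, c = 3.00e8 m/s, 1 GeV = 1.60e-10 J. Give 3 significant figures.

1.37e27 m/s²

Acceleration is [L]/[T]² = c·[E]/ℏ.
1 GeV → c/ℏ × (1 GeV in J) = 4.57e32 m/s².
Convert the energy scale: 3.00e3 eV = 3.00e-6 GeV.
Result: 3.00e-6 × 4.57e32 = 1.37e27 m/s².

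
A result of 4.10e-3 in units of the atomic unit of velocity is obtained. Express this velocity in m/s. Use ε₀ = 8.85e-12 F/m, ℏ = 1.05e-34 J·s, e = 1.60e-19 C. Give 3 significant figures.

One atomic unit of velocity: v_au = e²/(4πε₀ℏ) = 2.19e6 m/s.
4.10e-3 × 2.19e6 m/s = 8.99e3 m/s

8.99e3 m/s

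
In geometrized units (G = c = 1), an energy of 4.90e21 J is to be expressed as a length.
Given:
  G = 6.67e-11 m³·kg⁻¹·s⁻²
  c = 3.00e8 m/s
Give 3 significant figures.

Energy → length via G/c⁴.
4.90e21 J × (G/c⁴) = 4.03e-23 m

4.03e-23 m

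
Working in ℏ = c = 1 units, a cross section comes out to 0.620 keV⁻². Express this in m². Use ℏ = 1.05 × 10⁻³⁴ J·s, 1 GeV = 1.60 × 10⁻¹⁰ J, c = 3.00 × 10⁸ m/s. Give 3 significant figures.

Area is [L]² = [E]⁻²·(ℏc)²; restore (ℏc)².
1 GeV⁻² → (ℏc)² × (1 GeV in J)⁻² = 3.88 × 10⁻³² m².
Convert the energy scale: 0.620 keV⁻² = 6.20 × 10¹¹ GeV⁻².
Result: 6.20 × 10¹¹ × 3.88 × 10⁻³² = 2.40 × 10⁻²⁰ m².

2.40 × 10⁻²⁰ m²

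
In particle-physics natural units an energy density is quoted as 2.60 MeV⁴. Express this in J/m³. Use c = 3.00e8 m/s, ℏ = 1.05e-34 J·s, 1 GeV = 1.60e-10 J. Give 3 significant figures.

5.45e25 J/m³

[E]/[L]³ = [E]⁴/(ℏc)³; restore (ℏc)⁻³.
1 GeV⁴ → 1/(ℏc)³ × (1 GeV in J)⁴ = 2.10e37 J/m³.
Convert the energy scale: 2.60 MeV⁴ = 2.60e-12 GeV⁴.
Result: 2.60e-12 × 2.10e37 = 5.45e25 J/m³.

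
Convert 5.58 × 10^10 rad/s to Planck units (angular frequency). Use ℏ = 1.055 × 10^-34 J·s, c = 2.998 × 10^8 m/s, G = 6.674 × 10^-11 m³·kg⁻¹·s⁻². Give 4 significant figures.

Planck angular frequency: ω_P = √(c⁵/(ℏG)) = 1.855 × 10^43 rad/s.
5.58 × 10^10 / 1.855 × 10^43 = 3.009 × 10^-33

3.009 × 10^-33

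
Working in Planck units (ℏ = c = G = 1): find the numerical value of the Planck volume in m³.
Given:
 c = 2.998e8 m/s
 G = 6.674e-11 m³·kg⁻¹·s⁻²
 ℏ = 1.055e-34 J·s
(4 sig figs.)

4.224e-105 m³

The unique combination of the constants set to 1 with dimensions of volume is V_P = (ℏG/c³)^(3/2).
  = √(1.784e-209)
  = 4.224e-105 m³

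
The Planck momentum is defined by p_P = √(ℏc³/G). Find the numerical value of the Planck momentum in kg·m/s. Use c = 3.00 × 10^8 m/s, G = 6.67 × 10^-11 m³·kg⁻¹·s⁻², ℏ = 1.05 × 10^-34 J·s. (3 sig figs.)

6.52 kg·m/s

p_P = √(ℏc³/G)
  = √(42.5)
  = 6.52 kg·m/s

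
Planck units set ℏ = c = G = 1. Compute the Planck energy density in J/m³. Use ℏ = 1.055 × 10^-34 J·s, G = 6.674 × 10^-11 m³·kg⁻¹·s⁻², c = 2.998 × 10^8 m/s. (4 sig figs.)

Dimensional analysis gives u_P = c⁷/(ℏG²).
  = 2.177 × 10^59 / 4.699 × 10^-55
  = 4.632 × 10^113 J/m³

4.632 × 10^113 J/m³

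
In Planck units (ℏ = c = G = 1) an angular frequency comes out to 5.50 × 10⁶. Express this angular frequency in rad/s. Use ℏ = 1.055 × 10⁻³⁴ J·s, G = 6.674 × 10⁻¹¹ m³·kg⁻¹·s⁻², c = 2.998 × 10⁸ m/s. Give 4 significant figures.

One Planck angular frequency: ω_P = √(c⁵/(ℏG)) = 1.855 × 10⁴³ rad/s.
5.50 × 10⁶ × 1.855 × 10⁴³ rad/s = 1.020 × 10⁵⁰ rad/s

1.020 × 10⁵⁰ rad/s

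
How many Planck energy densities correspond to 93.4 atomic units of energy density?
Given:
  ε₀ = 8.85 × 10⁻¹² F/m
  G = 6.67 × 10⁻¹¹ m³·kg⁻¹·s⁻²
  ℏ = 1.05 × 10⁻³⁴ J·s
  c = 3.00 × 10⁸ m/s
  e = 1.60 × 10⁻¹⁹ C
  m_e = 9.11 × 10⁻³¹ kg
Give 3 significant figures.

6.01 × 10⁻⁹⁹

atomic unit of energy density: u_au = E_h/a₀³ = m_e⁴e¹⁰/((4πε₀)⁵ℏ⁸) = 3.01 × 10¹³ J/m³
Planck energy density: u_P = c⁷/(ℏG²) = 4.68 × 10¹¹³ J/m³
93.4 × 3.01 × 10¹³ / 4.68 × 10¹¹³ = 6.01 × 10⁻⁹⁹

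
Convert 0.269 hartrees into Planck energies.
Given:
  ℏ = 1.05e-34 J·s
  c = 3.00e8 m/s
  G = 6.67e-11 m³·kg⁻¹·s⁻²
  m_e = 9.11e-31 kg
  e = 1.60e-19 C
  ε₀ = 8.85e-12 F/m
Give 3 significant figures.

hartree: E_h = m_e e⁴/(4πε₀ℏ)² = 4.38e-18 J
Planck energy: E_P = √(ℏc⁵/G) = 1.96e9 J
0.269 × 4.38e-18 / 1.96e9 = 6.02e-28

6.02e-28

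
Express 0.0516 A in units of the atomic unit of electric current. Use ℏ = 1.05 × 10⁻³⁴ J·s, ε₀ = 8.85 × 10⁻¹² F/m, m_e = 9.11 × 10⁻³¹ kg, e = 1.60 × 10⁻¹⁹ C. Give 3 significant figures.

7.73

atomic unit of electric current: I_au = e E_h/ℏ = m_e e⁵/((4πε₀)²ℏ³) = 6.67 × 10⁻³ A.
0.0516 / 6.67 × 10⁻³ = 7.73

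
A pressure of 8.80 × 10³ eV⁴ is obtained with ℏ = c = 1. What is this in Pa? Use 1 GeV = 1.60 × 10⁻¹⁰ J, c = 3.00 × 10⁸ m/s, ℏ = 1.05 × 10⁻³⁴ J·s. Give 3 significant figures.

1.85 × 10⁵ Pa

Pressure is [E]/[L]³ = [E]⁴/(ℏc)³.
1 GeV⁴ → 1/(ℏc)³ × (1 GeV in J)⁴ = 2.10 × 10³⁷ Pa.
Convert the energy scale: 8.80 × 10³ eV⁴ = 8.80 × 10⁻³³ GeV⁴.
Result: 8.80 × 10⁻³³ × 2.10 × 10³⁷ = 1.85 × 10⁵ Pa.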